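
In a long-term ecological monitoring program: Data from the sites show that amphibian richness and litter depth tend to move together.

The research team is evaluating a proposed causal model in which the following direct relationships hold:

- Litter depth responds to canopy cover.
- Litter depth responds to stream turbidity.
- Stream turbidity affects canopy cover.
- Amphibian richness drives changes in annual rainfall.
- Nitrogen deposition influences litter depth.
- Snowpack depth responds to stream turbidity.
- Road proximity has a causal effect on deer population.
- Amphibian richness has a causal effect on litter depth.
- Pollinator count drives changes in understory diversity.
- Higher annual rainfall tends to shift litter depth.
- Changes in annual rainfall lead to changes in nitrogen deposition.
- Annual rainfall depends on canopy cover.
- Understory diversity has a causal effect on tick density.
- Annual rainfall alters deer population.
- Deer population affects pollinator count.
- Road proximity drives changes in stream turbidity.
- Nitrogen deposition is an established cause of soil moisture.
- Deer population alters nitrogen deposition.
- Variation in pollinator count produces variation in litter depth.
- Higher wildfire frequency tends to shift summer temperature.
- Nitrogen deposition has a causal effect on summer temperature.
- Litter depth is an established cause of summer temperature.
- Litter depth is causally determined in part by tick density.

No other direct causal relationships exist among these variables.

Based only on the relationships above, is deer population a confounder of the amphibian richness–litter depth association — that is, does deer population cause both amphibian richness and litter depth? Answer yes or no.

no

Deer population has no stated causal path to amphibian richness. A confounder must cause both variables, so deer population does not qualify.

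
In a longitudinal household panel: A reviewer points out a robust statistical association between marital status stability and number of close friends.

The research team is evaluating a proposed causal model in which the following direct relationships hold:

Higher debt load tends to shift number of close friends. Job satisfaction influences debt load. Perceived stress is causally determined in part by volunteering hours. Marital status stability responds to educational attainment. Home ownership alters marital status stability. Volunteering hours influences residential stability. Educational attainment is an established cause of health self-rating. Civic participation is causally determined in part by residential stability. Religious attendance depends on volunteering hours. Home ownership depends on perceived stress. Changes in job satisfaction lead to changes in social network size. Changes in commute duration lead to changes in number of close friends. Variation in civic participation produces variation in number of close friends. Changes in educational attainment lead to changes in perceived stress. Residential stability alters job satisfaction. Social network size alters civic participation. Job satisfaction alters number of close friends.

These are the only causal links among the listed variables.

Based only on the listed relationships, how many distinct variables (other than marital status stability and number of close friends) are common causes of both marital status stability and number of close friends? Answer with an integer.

The common causes are: volunteering hours (to marital status stability via volunteering hours → perceived stress → home ownership → marital status stability; to number of close friends via volunteering hours → residential stability → civic participation → number of close friends).
Every other variable lacks a causal path to at least one of marital status stability and number of close friends.

1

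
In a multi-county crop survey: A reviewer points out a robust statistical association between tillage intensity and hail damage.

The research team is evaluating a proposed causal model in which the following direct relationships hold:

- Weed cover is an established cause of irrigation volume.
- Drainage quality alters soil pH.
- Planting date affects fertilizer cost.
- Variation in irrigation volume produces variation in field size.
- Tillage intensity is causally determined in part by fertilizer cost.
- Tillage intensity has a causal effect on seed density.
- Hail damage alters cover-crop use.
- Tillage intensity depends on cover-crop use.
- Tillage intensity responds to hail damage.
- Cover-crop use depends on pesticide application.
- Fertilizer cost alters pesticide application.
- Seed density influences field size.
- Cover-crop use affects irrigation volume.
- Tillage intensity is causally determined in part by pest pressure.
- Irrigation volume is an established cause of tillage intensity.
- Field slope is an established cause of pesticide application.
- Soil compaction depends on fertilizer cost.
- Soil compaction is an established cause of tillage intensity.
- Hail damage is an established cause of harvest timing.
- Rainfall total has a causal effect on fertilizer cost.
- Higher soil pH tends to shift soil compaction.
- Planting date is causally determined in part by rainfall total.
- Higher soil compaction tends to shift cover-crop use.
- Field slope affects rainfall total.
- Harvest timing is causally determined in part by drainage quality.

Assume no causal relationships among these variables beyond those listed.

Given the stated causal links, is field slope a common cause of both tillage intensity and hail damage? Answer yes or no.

Field slope has no stated causal path to hail damage. A confounder must cause both variables, so field slope does not qualify.

no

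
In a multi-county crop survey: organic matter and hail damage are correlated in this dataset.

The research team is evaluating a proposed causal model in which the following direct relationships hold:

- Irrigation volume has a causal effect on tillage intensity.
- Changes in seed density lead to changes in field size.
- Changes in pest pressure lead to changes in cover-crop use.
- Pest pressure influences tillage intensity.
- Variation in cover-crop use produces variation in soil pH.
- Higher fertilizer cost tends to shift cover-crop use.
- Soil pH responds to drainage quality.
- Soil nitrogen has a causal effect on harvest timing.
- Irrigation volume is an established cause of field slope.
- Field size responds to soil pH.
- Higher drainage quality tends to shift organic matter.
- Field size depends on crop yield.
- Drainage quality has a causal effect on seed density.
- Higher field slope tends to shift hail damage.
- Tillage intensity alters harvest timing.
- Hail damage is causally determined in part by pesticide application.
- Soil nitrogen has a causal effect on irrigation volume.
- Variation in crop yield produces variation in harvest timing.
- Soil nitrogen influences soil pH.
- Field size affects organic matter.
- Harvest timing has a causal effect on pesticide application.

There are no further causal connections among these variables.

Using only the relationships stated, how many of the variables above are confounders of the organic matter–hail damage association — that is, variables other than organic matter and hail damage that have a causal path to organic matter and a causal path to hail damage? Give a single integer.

The common causes are: crop yield (to organic matter via crop yield → field size → organic matter; to hail damage via crop yield → harvest timing → pesticide application → hail damage); pest pressure (to organic matter via pest pressure → cover-crop use → soil pH → field size → organic matter; to hail damage via pest pressure → tillage intensity → harvest timing → pesticide application → hail damage); soil nitrogen (to organic matter via soil nitrogen → soil pH → field size → organic matter; to hail damage via soil nitrogen → harvest timing → pesticide application → hail damage).
Every other variable lacks a causal path to at least one of organic matter and hail damage.

3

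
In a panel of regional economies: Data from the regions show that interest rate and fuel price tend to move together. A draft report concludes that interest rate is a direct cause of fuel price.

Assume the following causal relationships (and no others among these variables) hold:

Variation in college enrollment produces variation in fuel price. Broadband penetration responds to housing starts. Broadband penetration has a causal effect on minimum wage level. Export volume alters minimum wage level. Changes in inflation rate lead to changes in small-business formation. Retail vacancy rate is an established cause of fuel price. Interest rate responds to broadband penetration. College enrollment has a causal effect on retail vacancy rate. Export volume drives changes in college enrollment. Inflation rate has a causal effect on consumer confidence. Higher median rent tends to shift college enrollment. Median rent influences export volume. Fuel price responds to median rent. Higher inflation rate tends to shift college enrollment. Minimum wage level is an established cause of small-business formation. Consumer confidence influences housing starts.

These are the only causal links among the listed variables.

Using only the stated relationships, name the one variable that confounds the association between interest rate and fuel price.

Inflation rate has a causal path to interest rate (inflation rate → consumer confidence → housing starts → broadband penetration → interest rate) and a separate causal path to fuel price (inflation rate → college enrollment → fuel price), so it is a common cause of both.
No stated relationship gives interest rate a causal route to fuel price, so the correlation is explained by the shared upstream cause rather than a direct effect.

inflation rate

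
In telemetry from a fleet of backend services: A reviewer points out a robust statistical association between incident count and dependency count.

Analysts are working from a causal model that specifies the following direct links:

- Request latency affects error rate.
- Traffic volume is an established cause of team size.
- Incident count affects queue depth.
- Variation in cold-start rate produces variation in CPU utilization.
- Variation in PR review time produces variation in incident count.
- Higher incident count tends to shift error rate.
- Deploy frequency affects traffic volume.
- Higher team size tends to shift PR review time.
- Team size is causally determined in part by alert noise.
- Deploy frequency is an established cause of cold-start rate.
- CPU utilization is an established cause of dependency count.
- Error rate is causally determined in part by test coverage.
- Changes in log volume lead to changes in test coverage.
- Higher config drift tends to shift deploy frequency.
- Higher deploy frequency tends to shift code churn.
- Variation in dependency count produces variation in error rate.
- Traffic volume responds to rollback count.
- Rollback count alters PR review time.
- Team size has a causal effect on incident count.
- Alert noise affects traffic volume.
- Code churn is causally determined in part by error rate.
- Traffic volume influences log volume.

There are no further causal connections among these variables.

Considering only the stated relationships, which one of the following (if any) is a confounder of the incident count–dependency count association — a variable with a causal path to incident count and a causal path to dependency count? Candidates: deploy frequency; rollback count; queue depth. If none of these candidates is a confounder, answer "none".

deploy frequency

Deploy frequency causes incident count (deploy frequency → traffic volume → team size → incident count) and also causes dependency count (deploy frequency → cold-start rate → CPU utilization → dependency count); it is a common cause of both.
Each of the other candidates lacks a causal path to at least one of incident count and dependency count, so they do not confound the relationship.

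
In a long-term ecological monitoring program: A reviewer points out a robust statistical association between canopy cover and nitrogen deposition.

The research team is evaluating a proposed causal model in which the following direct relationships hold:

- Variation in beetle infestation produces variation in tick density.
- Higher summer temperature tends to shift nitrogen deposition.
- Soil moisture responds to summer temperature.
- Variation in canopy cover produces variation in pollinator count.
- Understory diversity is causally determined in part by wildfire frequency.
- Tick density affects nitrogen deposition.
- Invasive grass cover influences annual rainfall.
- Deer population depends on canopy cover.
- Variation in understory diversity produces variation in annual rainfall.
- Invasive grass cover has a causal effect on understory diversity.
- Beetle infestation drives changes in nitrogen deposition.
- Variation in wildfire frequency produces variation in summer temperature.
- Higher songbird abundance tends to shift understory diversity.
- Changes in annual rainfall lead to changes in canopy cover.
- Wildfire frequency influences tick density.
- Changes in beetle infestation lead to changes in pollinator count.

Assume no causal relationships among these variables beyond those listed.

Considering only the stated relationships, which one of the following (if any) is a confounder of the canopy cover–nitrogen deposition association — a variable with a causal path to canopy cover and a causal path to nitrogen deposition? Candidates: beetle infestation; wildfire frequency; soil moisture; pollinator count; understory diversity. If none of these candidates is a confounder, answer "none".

wildfire frequency

Wildfire frequency causes canopy cover (wildfire frequency → understory diversity → annual rainfall → canopy cover) and also causes nitrogen deposition (wildfire frequency → tick density → nitrogen deposition); it is a common cause of both.
Each of the other candidates lacks a causal path to at least one of canopy cover and nitrogen deposition, so they do not confound the relationship.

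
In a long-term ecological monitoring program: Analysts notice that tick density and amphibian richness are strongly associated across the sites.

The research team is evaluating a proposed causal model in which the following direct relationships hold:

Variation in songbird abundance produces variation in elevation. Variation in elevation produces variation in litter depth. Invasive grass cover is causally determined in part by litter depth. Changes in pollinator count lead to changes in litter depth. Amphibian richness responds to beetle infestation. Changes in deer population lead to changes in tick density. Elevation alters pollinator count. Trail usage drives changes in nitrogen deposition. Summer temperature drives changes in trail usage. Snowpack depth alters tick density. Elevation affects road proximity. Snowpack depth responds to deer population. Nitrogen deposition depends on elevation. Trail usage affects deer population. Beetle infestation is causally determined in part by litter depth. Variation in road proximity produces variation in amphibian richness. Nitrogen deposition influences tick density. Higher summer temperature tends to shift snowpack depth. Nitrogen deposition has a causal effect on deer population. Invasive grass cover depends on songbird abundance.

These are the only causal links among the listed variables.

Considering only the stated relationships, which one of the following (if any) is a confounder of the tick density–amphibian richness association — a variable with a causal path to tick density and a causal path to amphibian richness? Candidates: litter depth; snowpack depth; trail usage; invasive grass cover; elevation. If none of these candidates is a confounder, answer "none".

Elevation causes tick density (elevation → nitrogen deposition → tick density) and also causes amphibian richness (elevation → road proximity → amphibian richness); it is a common cause of both.
Each of the other candidates lacks a causal path to at least one of tick density and amphibian richness, so they do not confound the relationship.

elevation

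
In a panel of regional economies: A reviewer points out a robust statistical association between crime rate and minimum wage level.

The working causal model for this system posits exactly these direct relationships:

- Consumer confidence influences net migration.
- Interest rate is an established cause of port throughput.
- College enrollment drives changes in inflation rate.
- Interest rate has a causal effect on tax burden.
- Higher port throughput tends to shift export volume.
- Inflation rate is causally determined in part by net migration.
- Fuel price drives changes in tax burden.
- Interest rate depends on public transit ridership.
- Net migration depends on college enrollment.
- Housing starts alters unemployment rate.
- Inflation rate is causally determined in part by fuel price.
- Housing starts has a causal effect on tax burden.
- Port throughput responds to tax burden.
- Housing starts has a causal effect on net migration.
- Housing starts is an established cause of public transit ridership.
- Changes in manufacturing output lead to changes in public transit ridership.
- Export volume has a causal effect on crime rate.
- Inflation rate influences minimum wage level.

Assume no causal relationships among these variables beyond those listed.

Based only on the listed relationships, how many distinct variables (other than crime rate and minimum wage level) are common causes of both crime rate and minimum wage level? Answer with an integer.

2

The common causes are: fuel price (to crime rate via fuel price → tax burden → port throughput → export volume → crime rate; to minimum wage level via fuel price → inflation rate → minimum wage level); housing starts (to crime rate via housing starts → tax burden → port throughput → export volume → crime rate; to minimum wage level via housing starts → net migration → inflation rate → minimum wage level).
Every other variable lacks a causal path to at least one of crime rate and minimum wage level.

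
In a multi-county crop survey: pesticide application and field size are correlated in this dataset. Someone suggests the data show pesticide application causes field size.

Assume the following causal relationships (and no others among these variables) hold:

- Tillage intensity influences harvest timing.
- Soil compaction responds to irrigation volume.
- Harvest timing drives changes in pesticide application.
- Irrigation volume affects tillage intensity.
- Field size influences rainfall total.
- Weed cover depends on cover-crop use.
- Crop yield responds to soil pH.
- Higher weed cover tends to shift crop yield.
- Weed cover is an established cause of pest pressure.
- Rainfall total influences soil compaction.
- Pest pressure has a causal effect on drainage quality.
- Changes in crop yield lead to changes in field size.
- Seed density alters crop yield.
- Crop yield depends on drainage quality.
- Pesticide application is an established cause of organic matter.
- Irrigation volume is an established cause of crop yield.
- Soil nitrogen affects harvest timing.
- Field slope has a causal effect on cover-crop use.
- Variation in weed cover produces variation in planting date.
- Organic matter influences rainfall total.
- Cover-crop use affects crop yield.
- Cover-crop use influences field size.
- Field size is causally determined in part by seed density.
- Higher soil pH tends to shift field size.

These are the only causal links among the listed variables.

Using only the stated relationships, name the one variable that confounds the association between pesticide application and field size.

irrigation volume

Irrigation volume has a causal path to pesticide application (irrigation volume → tillage intensity → harvest timing → pesticide application) and a separate causal path to field size (irrigation volume → crop yield → field size), so it is a common cause of both.
No stated relationship gives pesticide application a causal route to field size, so the correlation is explained by the shared upstream cause rather than a direct effect.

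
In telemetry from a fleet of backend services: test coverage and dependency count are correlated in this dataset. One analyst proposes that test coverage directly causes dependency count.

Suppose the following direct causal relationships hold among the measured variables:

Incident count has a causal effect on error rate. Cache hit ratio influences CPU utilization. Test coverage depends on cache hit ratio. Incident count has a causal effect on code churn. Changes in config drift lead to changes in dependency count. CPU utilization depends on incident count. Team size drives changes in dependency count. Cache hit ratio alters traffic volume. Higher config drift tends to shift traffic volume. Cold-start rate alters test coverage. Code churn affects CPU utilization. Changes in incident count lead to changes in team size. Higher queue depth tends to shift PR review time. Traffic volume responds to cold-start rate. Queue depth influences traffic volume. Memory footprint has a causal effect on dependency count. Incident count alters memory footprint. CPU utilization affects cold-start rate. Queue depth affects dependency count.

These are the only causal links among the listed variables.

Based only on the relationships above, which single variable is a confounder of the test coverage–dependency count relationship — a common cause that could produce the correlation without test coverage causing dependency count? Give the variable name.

Incident count has a causal path to test coverage (incident count → CPU utilization → cold-start rate → test coverage) and a separate causal path to dependency count (incident count → memory footprint → dependency count), so it is a common cause of both.
No stated relationship gives test coverage a causal route to dependency count, so the correlation is explained by the shared upstream cause rather than a direct effect.

incident count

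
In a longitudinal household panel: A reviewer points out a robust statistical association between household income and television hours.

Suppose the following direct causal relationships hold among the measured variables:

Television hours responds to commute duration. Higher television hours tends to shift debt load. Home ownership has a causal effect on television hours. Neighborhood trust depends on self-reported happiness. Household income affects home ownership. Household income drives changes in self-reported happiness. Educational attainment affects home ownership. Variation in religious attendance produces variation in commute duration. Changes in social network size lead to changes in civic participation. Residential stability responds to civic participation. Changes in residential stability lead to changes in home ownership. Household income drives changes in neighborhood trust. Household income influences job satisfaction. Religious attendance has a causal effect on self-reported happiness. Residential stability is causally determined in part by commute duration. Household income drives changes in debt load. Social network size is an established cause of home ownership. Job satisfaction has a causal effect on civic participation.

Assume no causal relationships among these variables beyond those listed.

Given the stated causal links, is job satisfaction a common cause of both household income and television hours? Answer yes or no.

no

Job satisfaction has no stated causal path to household income. A confounder must cause both variables, so job satisfaction does not qualify.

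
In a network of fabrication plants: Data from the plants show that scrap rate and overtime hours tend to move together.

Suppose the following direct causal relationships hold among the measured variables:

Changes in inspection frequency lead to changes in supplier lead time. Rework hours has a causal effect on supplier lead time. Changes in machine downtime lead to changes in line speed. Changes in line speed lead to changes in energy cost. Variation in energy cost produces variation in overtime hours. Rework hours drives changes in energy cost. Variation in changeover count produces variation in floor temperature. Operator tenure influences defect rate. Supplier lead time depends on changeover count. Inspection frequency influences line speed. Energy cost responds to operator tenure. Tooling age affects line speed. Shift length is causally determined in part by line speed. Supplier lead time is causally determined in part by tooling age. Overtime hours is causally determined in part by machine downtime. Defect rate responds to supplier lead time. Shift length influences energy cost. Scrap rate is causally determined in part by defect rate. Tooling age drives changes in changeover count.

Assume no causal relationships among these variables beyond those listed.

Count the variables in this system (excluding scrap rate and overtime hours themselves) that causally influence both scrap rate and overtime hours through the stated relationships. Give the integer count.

The common causes are: inspection frequency (to scrap rate via inspection frequency → supplier lead time → defect rate → scrap rate; to overtime hours via inspection frequency → line speed → energy cost → overtime hours); operator tenure (to scrap rate via operator tenure → defect rate → scrap rate; to overtime hours via operator tenure → energy cost → overtime hours); rework hours (to scrap rate via rework hours → supplier lead time → defect rate → scrap rate; to overtime hours via rework hours → energy cost → overtime hours); tooling age (to scrap rate via tooling age → supplier lead time → defect rate → scrap rate; to overtime hours via tooling age → line speed → energy cost → overtime hours).
Every other variable lacks a causal path to at least one of scrap rate and overtime hours.

4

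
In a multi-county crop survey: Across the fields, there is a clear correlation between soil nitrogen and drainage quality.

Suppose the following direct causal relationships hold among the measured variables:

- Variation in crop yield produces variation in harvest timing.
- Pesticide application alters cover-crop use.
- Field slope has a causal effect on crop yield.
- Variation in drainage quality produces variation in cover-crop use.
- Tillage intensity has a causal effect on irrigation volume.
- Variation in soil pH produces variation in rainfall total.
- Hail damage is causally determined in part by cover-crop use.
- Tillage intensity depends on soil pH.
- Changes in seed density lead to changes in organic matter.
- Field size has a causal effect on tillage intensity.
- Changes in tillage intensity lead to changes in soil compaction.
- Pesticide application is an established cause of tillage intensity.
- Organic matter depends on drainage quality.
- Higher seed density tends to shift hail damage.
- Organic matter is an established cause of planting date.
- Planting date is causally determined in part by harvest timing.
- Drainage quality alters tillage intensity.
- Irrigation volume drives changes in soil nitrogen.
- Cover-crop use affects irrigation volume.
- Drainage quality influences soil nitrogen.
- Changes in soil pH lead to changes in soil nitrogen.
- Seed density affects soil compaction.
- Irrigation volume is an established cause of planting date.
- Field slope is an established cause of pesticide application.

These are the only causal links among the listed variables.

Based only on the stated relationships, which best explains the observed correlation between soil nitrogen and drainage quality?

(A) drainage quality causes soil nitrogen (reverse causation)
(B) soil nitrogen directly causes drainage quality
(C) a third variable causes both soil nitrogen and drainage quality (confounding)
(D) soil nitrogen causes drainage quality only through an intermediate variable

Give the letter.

A

The stated link runs drainage quality → soil nitrogen; soil nitrogen has no causal path to drainage quality. No variable causes both, so confounding is ruled out. The correlation reflects reverse causation.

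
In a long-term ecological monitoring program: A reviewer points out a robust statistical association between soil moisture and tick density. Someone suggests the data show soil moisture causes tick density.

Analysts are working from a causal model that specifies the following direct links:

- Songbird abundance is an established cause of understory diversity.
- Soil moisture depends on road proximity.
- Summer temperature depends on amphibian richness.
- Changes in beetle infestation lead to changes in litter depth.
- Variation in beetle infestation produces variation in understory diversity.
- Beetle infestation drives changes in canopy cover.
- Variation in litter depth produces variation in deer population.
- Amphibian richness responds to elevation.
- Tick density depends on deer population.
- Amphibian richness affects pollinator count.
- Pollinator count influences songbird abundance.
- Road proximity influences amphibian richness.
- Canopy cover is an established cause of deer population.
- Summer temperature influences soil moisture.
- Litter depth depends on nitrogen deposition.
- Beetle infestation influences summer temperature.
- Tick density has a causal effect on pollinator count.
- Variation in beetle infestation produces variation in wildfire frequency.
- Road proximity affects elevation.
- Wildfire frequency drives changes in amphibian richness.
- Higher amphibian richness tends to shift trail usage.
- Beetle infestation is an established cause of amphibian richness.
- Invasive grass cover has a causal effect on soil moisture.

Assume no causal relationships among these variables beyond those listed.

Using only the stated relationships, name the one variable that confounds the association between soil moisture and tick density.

Beetle infestation has a causal path to soil moisture (beetle infestation → summer temperature → soil moisture) and a separate causal path to tick density (beetle infestation → canopy cover → deer population → tick density), so it is a common cause of both.
No stated relationship gives soil moisture a causal route to tick density, so the correlation is explained by the shared upstream cause rather than a direct effect.

beetle infestation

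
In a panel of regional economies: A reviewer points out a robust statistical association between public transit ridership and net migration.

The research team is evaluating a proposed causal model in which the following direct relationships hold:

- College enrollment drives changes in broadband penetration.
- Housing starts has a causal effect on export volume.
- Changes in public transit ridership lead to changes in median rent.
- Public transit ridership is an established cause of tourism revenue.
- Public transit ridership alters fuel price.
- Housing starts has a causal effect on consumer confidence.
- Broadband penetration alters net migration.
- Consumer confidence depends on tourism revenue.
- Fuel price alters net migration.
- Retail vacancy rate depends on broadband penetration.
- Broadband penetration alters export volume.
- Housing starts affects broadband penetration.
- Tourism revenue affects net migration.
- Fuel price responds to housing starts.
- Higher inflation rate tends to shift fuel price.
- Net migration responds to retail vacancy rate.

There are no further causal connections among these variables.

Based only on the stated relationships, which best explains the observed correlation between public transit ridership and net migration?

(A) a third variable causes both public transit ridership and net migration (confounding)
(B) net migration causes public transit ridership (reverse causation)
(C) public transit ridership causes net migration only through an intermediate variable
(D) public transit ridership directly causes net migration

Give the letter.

Public transit ridership reaches net migration through public transit ridership → tourism revenue → net migration — an indirect causal chain with no direct public transit ridership → net migration link. No variable causes both public transit ridership and net migration, so confounding is ruled out; the effect is mediated.

C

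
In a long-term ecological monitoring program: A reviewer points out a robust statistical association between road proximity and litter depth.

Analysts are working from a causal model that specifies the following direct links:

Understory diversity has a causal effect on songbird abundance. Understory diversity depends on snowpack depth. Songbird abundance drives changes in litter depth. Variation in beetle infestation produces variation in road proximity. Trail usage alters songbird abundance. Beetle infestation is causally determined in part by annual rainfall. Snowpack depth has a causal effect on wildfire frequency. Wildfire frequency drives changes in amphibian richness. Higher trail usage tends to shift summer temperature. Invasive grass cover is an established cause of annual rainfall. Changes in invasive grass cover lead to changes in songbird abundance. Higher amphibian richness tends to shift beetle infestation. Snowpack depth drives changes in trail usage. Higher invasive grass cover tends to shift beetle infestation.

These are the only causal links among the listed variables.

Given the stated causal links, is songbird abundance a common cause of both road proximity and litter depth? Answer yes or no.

no

Songbird abundance has no stated causal path to road proximity. A confounder must cause both variables, so songbird abundance does not qualify.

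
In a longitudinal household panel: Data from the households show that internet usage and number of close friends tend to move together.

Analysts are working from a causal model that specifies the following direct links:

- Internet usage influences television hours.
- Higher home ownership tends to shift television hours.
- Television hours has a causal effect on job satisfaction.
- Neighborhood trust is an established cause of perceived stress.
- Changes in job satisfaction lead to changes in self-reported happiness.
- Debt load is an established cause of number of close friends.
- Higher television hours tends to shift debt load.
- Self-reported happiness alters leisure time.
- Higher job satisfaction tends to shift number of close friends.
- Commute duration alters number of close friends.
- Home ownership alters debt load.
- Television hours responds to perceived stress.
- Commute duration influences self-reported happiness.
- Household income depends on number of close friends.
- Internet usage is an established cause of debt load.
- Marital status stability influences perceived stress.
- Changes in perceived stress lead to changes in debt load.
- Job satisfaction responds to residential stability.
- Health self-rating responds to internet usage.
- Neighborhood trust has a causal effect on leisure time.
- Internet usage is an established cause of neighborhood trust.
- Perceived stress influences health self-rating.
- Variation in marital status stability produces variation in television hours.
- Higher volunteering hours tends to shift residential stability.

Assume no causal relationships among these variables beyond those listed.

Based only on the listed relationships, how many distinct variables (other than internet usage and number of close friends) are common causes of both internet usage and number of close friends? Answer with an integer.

0

No listed variable has a causal path to both internet usage and number of close friends, so there are no common causes.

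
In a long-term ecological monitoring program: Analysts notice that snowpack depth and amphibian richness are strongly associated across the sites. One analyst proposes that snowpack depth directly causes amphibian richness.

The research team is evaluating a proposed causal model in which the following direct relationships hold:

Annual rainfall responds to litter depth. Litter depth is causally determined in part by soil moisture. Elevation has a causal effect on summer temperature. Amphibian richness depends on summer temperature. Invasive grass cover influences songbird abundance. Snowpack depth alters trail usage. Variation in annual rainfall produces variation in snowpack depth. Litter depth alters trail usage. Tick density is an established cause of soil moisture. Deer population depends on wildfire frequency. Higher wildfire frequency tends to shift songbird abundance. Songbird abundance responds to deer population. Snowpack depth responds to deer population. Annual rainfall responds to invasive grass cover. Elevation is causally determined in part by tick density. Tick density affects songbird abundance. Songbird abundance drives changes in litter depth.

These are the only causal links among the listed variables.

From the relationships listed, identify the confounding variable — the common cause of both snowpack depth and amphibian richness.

Tick density has a causal path to snowpack depth (tick density → soil moisture → litter depth → annual rainfall → snowpack depth) and a separate causal path to amphibian richness (tick density → elevation → summer temperature → amphibian richness), so it is a common cause of both.
No stated relationship gives snowpack depth a causal route to amphibian richness, so the correlation is explained by the shared upstream cause rather than a direct effect.

tick density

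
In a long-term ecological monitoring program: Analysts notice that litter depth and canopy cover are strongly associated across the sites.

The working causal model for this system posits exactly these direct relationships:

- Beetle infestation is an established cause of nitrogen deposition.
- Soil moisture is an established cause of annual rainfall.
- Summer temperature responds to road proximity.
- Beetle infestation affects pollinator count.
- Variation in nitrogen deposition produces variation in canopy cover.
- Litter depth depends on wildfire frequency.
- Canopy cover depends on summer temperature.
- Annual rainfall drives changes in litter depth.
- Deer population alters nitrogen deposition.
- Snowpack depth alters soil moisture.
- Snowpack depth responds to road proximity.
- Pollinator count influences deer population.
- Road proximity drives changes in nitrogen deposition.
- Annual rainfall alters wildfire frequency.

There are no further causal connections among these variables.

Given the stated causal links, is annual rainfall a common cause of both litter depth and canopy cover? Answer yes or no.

Annual rainfall has no stated causal path to canopy cover. A confounder must cause both variables, so annual rainfall does not qualify.

no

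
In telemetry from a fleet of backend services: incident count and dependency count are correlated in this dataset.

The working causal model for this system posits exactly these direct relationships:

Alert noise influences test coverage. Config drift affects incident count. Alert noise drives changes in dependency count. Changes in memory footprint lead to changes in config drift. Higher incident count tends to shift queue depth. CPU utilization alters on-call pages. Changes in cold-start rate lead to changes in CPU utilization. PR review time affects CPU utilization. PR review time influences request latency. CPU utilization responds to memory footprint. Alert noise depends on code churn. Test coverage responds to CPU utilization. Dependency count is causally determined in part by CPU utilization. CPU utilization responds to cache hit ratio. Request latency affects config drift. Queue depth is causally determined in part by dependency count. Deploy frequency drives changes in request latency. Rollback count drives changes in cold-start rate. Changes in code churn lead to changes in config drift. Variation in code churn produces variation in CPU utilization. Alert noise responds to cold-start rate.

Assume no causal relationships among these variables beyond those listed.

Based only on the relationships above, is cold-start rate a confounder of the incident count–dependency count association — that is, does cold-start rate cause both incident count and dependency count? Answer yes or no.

no

Cold-start rate has no stated causal path to incident count. A confounder must cause both variables, so cold-start rate does not qualify.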